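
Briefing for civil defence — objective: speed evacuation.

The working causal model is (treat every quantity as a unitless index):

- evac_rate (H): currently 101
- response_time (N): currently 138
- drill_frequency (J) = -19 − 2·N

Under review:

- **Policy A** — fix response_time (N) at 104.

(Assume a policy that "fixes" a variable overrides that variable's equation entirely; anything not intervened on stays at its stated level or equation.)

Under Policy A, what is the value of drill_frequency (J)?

-227

Policy A (N := 104):
  N = 104
  J = -19 − 2·104 = -227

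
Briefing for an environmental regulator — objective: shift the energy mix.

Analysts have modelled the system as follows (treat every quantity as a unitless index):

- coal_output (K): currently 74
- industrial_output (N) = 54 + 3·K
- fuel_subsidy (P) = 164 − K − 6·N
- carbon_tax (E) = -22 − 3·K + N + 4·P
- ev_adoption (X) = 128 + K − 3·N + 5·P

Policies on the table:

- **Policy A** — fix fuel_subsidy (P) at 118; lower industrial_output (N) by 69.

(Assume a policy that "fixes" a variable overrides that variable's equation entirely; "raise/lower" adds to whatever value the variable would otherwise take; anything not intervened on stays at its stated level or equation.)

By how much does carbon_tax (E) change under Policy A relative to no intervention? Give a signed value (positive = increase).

Baseline:
  K = 74
  N = 54 + 3·74 = 276
  P = 164 − 74 − 6·276 = -1566
  E = -22 − 3·74 + 276 + 4·(-1566) = -6232
Policy A (P := 118, N − 69):
  K = 74
  N = 54 + 3·74 (−69 from intervention) = 207
  P = 118
  E = -22 − 3·74 + 207 + 4·118 = 435
Change in E: 435 − (-6232) = 6667

6667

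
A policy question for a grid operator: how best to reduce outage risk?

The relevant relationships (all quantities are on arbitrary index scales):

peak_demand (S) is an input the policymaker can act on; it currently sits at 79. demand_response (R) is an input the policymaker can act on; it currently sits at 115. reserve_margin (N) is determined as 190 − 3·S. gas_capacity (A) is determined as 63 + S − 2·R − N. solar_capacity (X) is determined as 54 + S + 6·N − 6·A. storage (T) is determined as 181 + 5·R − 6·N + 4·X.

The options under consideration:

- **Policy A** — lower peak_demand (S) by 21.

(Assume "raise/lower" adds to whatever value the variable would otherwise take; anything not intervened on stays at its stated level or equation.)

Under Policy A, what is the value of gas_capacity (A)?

-125

Policy A (S − 21):
  S = 79 − 21 = 58
  R = 115
  N = 190 − 3·58 = 16
  A = 63 + 58 − 2·115 − 16 = -125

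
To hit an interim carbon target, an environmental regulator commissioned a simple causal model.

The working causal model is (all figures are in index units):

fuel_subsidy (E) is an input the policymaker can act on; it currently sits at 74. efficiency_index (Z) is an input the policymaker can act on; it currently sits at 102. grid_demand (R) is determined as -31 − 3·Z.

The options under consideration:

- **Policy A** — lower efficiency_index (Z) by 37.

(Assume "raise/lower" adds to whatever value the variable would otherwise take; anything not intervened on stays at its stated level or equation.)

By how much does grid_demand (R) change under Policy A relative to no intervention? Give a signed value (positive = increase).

Baseline:
  Z = 102
  R = -31 − 3·102 = -337
Policy A (Z − 37):
  Z = 102 − 37 = 65
  R = -31 − 3·65 = -226
Change in R: -226 − (-337) = 111

111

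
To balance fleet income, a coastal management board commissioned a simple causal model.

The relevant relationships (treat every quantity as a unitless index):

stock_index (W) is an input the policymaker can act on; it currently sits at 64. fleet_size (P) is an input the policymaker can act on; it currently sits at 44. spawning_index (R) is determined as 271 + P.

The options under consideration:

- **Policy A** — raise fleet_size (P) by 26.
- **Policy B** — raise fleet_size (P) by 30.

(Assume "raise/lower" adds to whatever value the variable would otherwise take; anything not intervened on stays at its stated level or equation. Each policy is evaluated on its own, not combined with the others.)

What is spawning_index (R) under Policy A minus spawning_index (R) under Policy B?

-4

Policy A (P + 26):
  P = 44 + 26 = 70
  R = 271 + 70 = 341
Policy B (P + 30):
  P = 44 + 30 = 74
  R = 271 + 74 = 345
R: 341 − 345 = -4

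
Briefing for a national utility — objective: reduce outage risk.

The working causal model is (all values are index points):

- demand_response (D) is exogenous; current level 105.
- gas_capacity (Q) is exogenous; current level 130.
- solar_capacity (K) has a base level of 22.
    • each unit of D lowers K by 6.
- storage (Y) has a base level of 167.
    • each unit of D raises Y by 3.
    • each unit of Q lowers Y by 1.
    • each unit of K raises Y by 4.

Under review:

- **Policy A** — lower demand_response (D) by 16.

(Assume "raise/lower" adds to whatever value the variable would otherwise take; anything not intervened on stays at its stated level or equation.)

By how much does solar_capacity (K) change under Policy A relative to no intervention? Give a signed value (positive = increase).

96

Baseline:
  D = 105
  K = 22 − 6·105 = -608
Policy A (D − 16):
  D = 105 − 16 = 89
  K = 22 − 6·89 = -512
Change in K: -512 − (-608) = 96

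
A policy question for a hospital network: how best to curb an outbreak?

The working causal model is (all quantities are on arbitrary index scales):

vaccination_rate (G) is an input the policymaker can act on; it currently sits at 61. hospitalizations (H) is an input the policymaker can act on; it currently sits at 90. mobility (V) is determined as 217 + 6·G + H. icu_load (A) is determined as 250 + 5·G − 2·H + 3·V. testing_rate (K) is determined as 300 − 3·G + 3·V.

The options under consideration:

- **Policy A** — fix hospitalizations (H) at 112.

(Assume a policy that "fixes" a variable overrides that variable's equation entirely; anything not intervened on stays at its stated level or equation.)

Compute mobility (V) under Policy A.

Policy A (H := 112):
  G = 61
  H = 112
  V = 217 + 6·61 + 112 = 695

695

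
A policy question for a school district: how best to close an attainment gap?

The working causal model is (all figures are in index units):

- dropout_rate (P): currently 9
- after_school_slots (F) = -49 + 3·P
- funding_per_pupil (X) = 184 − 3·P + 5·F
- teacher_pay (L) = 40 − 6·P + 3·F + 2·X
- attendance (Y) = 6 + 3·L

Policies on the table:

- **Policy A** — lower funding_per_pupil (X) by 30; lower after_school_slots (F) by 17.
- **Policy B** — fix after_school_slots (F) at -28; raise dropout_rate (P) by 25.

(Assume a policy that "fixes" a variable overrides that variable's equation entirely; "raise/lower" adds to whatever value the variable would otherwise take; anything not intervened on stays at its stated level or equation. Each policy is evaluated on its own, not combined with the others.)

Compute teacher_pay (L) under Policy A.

Policy A (X − 30, F − 17):
  P = 9
  F = -49 + 3·9 (−17 from intervention) = -39
  X = 184 − 3·9 + 5·(-39) (−30 from intervention) = -68
  L = 40 − 6·9 + 3·(-39) + 2·(-68) = -267

-267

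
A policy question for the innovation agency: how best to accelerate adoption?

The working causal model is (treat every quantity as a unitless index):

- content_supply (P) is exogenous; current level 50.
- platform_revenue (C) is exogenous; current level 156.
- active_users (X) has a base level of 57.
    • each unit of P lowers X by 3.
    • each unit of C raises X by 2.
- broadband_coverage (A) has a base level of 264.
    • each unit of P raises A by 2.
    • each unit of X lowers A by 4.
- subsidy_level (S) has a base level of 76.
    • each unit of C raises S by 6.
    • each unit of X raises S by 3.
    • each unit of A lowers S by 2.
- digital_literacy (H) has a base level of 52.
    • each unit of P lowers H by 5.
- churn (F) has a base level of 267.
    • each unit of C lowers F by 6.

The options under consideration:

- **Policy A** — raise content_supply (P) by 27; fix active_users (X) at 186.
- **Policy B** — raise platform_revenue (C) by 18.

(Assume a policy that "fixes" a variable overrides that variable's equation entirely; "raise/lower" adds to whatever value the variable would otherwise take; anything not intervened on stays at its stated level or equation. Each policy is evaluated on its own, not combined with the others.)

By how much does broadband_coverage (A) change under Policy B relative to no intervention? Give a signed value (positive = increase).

-144

Baseline:
  P = 50
  C = 156
  X = 57 − 3·50 + 2·156 = 219
  A = 264 + 2·50 − 4·219 = -512
Policy B (C + 18):
  P = 50
  C = 156 + 18 = 174
  X = 57 − 3·50 + 2·174 = 255
  A = 264 + 2·50 − 4·255 = -656
Change in A: -656 − (-512) = -144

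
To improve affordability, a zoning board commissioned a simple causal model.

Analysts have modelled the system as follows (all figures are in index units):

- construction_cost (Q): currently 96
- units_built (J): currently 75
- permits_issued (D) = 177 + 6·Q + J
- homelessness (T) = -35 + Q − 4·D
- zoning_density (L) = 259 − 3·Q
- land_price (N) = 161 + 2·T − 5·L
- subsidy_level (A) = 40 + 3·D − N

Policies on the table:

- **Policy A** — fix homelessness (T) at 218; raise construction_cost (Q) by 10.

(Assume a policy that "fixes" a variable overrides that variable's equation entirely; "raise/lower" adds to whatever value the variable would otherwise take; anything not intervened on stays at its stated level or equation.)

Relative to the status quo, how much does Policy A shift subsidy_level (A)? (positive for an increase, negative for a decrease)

Baseline:
  Q = 96
  J = 75
  D = 177 + 6·96 + 75 = 828
  T = -35 + 96 − 4·828 = -3251
  L = 259 − 3·96 = -29
  N = 161 + 2·(-3251) − 5·(-29) = -6196
  A = 40 + 3·828 − (-6196) = 8720
Policy A (T := 218, Q + 10):
  Q = 96 + 10 = 106
  J = 75
  D = 177 + 6·106 + 75 = 888
  T = 218
  L = 259 − 3·106 = -59
  N = 161 + 2·218 − 5·(-59) = 892
  A = 40 + 3·888 − 892 = 1812
Change in A: 1812 − 8720 = -6908

-6908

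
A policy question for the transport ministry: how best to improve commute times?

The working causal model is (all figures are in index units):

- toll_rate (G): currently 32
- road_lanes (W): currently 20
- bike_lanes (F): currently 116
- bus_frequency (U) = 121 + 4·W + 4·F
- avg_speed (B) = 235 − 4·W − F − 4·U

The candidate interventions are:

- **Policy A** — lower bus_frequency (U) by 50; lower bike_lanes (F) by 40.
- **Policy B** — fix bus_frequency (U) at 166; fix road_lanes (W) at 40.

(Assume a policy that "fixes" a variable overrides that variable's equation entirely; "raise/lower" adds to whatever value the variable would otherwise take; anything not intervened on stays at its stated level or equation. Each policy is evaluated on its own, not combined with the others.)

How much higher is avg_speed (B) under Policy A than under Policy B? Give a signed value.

Policy A (U − 50, F − 40):
  W = 20
  F = 116 − 40 = 76
  U = 121 + 4·20 + 4·76 (−50 from intervention) = 455
  B = 235 − 4·20 − 76 − 4·455 = -1741
Policy B (U := 166, W := 40):
  W = 40
  F = 116
  U = 166
  B = 235 − 4·40 − 116 − 4·166 = -705
B: -1741 − (-705) = -1036

-1036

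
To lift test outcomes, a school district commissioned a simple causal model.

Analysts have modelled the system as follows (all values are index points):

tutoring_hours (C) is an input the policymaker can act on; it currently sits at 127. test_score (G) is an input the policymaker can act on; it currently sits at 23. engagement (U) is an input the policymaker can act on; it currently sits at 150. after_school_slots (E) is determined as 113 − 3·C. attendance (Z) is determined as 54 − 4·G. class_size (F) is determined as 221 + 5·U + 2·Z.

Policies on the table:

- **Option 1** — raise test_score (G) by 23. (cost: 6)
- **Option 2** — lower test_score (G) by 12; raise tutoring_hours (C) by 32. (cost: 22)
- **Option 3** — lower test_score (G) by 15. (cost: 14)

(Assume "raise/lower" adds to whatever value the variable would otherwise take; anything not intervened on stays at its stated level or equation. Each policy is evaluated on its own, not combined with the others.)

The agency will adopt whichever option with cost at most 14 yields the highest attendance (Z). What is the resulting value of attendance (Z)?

Option 1 (G + 23):
  G = 23 + 23 = 46
  Z = 54 − 4·46 = -130
Option 3 (G − 15):
  G = 23 − 15 = 8
  Z = 54 − 4·8 = 22
Comparing — Option 1: Z=-130, Option 3: Z=22. Highest is 22 (Option 3).

22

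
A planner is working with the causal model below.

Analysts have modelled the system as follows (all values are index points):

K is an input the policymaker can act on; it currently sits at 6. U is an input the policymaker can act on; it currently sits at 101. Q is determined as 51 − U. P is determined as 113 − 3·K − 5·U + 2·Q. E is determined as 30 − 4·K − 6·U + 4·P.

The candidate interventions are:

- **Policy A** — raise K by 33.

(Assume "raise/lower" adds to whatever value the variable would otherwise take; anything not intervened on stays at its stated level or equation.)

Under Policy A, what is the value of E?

-3168

Policy A (K + 33):
  K = 6 + 33 = 39
  U = 101
  Q = 51 − 101 = -50
  P = 113 − 3·39 − 5·101 + 2·(-50) = -609
  E = 30 − 4·39 − 6·101 + 4·(-609) = -3168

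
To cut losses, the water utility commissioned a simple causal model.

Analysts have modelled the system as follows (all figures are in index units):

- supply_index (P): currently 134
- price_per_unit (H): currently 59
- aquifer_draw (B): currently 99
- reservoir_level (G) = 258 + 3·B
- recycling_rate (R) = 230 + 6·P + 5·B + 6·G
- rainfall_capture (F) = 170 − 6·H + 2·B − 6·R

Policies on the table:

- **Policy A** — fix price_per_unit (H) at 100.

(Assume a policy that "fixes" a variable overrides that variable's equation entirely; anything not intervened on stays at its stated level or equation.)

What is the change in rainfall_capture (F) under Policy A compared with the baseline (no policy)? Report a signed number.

Baseline:
  P = 134
  H = 59
  B = 99
  G = 258 + 3·99 = 555
  R = 230 + 6·134 + 5·99 + 6·555 = 4859
  F = 170 − 6·59 + 2·99 − 6·4859 = -29140
Policy A (H := 100):
  P = 134
  H = 100
  B = 99
  G = 258 + 3·99 = 555
  R = 230 + 6·134 + 5·99 + 6·555 = 4859
  F = 170 − 6·100 + 2·99 − 6·4859 = -29386
Change in F: -29386 − (-29140) = -246

-246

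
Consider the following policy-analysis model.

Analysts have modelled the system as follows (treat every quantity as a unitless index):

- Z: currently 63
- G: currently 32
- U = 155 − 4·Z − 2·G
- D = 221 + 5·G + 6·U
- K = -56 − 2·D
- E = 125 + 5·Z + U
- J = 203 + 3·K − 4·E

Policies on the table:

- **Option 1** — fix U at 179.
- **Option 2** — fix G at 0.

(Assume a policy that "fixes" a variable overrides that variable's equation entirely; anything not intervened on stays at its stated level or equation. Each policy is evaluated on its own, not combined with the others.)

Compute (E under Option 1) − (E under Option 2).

Option 1 (U := 179):
  Z = 63
  G = 32
  U = 179
  E = 125 + 5·63 + 179 = 619
Option 2 (G := 0):
  Z = 63
  G = 0
  U = 155 − 4·63 − 2·0 = -97
  E = 125 + 5·63 + (-97) = 343
E: 619 − 343 = 276

276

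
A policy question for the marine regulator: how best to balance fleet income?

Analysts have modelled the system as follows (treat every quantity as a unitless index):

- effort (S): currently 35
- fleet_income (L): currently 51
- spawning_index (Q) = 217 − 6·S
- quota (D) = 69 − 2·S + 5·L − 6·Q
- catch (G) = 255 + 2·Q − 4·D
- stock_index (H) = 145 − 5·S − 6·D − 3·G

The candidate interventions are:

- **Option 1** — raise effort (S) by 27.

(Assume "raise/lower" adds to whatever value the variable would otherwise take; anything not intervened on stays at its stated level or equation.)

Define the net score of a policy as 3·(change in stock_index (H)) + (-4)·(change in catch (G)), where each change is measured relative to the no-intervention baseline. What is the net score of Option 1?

Baseline:
  S = 35
  L = 51
  Q = 217 − 6·35 = 7
  D = 69 − 2·35 + 5·51 − 6·7 = 212
  G = 255 + 2·7 − 4·212 = -579
  H = 145 − 5·35 − 6·212 − 3·(-579) = 435
Option 1 (S + 27):
  S = 35 + 27 = 62
  L = 51
  Q = 217 − 6·62 = -155
  D = 69 − 2·62 + 5·51 − 6·(-155) = 1130
  G = 255 + 2·(-155) − 4·1130 = -4575
  H = 145 − 5·62 − 6·1130 − 3·(-4575) = 6780
ΔH = 6780 − 435 = 6345; ΔG = -4575 − (-579) = -3996
Score = 3·6345 + (-4)·(-3996) = 35019

35019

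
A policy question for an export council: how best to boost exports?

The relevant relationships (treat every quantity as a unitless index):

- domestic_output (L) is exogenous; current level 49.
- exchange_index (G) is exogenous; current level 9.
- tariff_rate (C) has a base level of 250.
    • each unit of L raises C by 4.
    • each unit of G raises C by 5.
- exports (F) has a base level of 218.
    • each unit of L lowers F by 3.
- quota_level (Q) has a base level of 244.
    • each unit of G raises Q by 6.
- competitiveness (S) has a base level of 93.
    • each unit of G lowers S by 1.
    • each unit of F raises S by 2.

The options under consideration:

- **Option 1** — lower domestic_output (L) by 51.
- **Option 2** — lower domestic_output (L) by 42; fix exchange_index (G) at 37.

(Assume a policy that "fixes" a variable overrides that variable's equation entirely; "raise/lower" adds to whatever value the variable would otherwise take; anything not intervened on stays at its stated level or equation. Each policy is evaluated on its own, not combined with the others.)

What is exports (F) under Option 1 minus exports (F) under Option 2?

Option 1 (L − 51):
  L = 49 − 51 = -2
  F = 218 − 3·(-2) = 224
Option 2 (L − 42, G := 37):
  L = 49 − 42 = 7
  F = 218 − 3·7 = 197
F: 224 − 197 = 27

27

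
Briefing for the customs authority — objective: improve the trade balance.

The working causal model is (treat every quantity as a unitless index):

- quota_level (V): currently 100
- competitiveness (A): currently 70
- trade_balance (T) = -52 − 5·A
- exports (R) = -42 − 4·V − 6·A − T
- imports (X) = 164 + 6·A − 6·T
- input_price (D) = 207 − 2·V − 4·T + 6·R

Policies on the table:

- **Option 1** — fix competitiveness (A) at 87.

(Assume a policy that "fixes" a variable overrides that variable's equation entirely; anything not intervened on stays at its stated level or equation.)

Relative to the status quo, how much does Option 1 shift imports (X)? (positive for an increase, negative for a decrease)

612

Baseline:
  A = 70
  T = -52 − 5·70 = -402
  X = 164 + 6·70 − 6·(-402) = 2996
Option 1 (A := 87):
  A = 87
  T = -52 − 5·87 = -487
  X = 164 + 6·87 − 6·(-487) = 3608
Change in X: 3608 − 2996 = 612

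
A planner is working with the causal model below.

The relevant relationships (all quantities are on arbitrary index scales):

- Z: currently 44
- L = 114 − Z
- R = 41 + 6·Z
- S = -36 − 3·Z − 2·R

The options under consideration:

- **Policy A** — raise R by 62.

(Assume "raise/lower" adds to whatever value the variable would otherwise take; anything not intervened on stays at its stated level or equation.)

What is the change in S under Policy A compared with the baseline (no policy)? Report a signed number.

Baseline:
  Z = 44
  R = 41 + 6·44 = 305
  S = -36 − 3·44 − 2·305 = -778
Policy A (R + 62):
  Z = 44
  R = 41 + 6·44 (+62 from intervention) = 367
  S = -36 − 3·44 − 2·367 = -902
Change in S: -902 − (-778) = -124

-124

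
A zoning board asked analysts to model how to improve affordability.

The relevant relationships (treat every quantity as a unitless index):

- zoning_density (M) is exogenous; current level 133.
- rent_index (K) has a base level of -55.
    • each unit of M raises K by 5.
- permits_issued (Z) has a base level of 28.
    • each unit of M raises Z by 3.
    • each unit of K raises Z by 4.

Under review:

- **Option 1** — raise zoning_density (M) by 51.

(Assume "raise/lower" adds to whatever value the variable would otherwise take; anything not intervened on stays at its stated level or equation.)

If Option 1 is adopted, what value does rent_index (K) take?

Option 1 (M + 51):
  M = 133 + 51 = 184
  K = -55 + 5·184 = 865

865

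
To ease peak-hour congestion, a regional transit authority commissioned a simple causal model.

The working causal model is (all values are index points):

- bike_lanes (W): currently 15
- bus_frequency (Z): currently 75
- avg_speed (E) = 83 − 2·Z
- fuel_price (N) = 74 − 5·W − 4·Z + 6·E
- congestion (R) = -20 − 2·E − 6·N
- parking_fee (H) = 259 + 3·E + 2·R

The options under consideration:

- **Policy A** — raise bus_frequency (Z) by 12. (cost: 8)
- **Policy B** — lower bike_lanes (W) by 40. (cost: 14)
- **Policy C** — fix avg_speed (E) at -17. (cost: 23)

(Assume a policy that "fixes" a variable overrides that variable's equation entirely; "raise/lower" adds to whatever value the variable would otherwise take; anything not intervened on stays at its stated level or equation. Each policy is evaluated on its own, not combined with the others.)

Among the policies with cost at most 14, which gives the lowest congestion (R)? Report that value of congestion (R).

3132

Policy A (Z + 12):
  W = 15
  Z = 75 + 12 = 87
  E = 83 − 2·87 = -91
  N = 74 − 5·15 − 4·87 + 6·(-91) = -895
  R = -20 − 2·(-91) − 6·(-895) = 5532
Policy B (W − 40):
  W = 15 − 40 = -25
  Z = 75
  E = 83 − 2·75 = -67
  N = 74 − 5·(-25) − 4·75 + 6·(-67) = -503
  R = -20 − 2·(-67) − 6·(-503) = 3132
Comparing — Policy A: R=5532, Policy B: R=3132. Lowest is 3132 (Policy B).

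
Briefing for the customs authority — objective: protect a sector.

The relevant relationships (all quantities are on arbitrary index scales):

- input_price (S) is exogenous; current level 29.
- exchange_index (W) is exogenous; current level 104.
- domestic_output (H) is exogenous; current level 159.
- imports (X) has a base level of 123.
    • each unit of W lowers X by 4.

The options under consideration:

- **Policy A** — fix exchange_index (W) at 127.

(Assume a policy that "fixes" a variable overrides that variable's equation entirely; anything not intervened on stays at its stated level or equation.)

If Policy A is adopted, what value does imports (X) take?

-385

Policy A (W := 127):
  W = 127
  X = 123 − 4·127 = -385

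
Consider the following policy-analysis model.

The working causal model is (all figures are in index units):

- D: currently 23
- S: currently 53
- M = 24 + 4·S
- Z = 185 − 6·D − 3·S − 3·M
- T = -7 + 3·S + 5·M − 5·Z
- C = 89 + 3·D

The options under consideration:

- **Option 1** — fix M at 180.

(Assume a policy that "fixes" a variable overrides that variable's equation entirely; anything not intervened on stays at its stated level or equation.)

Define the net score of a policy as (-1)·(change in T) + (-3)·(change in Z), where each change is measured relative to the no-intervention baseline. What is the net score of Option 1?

616

Baseline:
  D = 23
  S = 53
  M = 24 + 4·53 = 236
  Z = 185 − 6·23 − 3·53 − 3·236 = -820
  T = -7 + 3·53 + 5·236 − 5·(-820) = 5432
Option 1 (M := 180):
  D = 23
  S = 53
  M = 180
  Z = 185 − 6·23 − 3·53 − 3·180 = -652
  T = -7 + 3·53 + 5·180 − 5·(-652) = 4312
ΔT = 4312 − 5432 = -1120; ΔZ = -652 − (-820) = 168
Score = (-1)·(-1120) + (-3)·168 = 616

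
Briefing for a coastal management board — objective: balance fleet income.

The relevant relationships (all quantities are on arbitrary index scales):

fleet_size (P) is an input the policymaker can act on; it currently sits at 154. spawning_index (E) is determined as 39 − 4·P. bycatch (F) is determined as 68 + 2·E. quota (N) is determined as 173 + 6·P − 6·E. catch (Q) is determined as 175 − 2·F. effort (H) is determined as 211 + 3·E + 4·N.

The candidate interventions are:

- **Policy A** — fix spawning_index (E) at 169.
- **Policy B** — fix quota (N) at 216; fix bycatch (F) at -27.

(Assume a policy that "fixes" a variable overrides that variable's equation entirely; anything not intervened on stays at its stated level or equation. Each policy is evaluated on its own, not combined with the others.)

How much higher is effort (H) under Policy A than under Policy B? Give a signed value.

Policy A (E := 169):
  P = 154
  E = 169
  N = 173 + 6·154 − 6·169 = 83
  H = 211 + 3·169 + 4·83 = 1050
Policy B (N := 216, F := -27):
  P = 154
  E = 39 − 4·154 = -577
  N = 216
  H = 211 + 3·(-577) + 4·216 = -656
H: 1050 − (-656) = 1706

1706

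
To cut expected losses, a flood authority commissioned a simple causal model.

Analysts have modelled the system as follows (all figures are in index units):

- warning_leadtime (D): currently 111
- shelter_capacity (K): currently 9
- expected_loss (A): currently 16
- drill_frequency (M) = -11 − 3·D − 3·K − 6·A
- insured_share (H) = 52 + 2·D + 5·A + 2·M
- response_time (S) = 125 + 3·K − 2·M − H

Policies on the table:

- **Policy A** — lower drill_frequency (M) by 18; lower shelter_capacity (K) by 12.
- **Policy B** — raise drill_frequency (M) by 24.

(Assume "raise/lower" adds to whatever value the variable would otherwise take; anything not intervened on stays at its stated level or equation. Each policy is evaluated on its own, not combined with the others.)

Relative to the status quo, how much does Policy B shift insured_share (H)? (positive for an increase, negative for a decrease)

48

Baseline:
  D = 111
  K = 9
  A = 16
  M = -11 − 3·111 − 3·9 − 6·16 = -467
  H = 52 + 2·111 + 5·16 + 2·(-467) = -580
Policy B (M + 24):
  D = 111
  K = 9
  A = 16
  M = -11 − 3·111 − 3·9 − 6·16 (+24 from intervention) = -443
  H = 52 + 2·111 + 5·16 + 2·(-443) = -532
Change in H: -532 − (-580) = 48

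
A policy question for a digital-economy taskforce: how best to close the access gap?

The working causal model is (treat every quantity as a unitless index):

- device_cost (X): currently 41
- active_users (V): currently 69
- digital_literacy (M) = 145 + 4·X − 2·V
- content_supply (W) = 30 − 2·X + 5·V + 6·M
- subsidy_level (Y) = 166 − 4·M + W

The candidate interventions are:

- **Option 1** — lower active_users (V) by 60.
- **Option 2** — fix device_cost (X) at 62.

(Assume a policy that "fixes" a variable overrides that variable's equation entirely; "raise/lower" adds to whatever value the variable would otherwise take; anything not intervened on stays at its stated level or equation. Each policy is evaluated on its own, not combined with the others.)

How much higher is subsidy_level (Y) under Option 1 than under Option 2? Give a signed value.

-186

Option 1 (V − 60):
  X = 41
  V = 69 − 60 = 9
  M = 145 + 4·41 − 2·9 = 291
  W = 30 − 2·41 + 5·9 + 6·291 = 1739
  Y = 166 − 4·291 + 1739 = 741
Option 2 (X := 62):
  X = 62
  V = 69
  M = 145 + 4·62 − 2·69 = 255
  W = 30 − 2·62 + 5·69 + 6·255 = 1781
  Y = 166 − 4·255 + 1781 = 927
Y: 741 − 927 = -186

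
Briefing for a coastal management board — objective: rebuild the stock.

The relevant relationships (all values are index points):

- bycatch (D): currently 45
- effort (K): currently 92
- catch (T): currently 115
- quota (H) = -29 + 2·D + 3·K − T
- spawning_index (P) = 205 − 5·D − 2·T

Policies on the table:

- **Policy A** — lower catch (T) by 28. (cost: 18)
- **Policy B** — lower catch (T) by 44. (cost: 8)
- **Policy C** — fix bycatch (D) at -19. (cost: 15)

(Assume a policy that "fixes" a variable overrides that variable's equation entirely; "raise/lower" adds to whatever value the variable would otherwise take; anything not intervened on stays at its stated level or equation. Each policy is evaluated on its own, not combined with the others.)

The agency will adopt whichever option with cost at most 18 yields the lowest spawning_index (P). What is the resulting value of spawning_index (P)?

Policy A (T − 28):
  D = 45
  T = 115 − 28 = 87
  P = 205 − 5·45 − 2·87 = -194
Policy B (T − 44):
  D = 45
  T = 115 − 44 = 71
  P = 205 − 5·45 − 2·71 = -162
Policy C (D := -19):
  D = -19
  T = 115
  P = 205 − 5·(-19) − 2·115 = 70
Comparing — Policy A: P=-194, Policy B: P=-162, Policy C: P=70. Lowest is -194 (Policy A).

-194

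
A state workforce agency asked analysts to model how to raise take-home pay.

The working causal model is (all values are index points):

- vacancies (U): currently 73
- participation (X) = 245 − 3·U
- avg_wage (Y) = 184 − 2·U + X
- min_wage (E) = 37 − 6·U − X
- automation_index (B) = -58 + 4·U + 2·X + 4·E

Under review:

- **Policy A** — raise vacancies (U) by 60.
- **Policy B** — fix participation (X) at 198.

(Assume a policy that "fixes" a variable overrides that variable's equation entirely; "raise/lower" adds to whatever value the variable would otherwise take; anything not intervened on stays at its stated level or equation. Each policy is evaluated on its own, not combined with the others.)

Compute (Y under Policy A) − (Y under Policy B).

Policy A (U + 60):
  U = 73 + 60 = 133
  X = 245 − 3·133 = -154
  Y = 184 − 2·133 + (-154) = -236
Policy B (X := 198):
  U = 73
  X = 198
  Y = 184 − 2·73 + 198 = 236
Y: -236 − 236 = -472

-472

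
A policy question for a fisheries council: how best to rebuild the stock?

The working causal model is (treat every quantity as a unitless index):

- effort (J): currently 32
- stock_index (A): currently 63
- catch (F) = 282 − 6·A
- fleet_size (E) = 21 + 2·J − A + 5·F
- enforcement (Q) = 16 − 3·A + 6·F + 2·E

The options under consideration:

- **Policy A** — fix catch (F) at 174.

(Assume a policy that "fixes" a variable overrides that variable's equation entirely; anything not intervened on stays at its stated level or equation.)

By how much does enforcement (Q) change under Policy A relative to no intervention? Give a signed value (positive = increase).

4320

Baseline:
  J = 32
  A = 63
  F = 282 − 6·63 = -96
  E = 21 + 2·32 − 63 + 5·(-96) = -458
  Q = 16 − 3·63 + 6·(-96) + 2·(-458) = -1665
Policy A (F := 174):
  J = 32
  A = 63
  F = 174
  E = 21 + 2·32 − 63 + 5·174 = 892
  Q = 16 − 3·63 + 6·174 + 2·892 = 2655
Change in Q: 2655 − (-1665) = 4320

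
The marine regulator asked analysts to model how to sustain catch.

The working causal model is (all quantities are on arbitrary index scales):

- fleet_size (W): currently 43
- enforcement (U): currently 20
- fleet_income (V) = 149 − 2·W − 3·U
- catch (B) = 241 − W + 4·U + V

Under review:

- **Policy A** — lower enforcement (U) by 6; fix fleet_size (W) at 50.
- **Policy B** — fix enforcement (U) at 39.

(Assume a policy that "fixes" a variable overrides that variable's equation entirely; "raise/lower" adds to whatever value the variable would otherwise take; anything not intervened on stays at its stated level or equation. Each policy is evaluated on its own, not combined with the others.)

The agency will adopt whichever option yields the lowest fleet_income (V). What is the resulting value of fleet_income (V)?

-54

Policy A (U − 6, W := 50):
  W = 50
  U = 20 − 6 = 14
  V = 149 − 2·50 − 3·14 = 7
Policy B (U := 39):
  W = 43
  U = 39
  V = 149 − 2·43 − 3·39 = -54
Comparing — Policy A: V=7, Policy B: V=-54. Lowest is -54 (Policy B).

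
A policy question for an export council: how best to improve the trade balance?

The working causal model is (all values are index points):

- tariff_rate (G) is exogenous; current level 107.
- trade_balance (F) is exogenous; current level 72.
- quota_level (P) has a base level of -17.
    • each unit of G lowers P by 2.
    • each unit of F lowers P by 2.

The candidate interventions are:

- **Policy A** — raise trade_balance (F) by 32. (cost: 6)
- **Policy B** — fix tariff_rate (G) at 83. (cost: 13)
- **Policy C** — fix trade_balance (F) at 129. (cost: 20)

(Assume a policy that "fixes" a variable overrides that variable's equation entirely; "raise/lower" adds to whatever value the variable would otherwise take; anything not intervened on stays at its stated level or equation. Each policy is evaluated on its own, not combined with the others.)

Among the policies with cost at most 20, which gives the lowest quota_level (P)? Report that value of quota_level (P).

-489

Policy A (F + 32):
  G = 107
  F = 72 + 32 = 104
  P = -17 − 2·107 − 2·104 = -439
Policy B (G := 83):
  G = 83
  F = 72
  P = -17 − 2·83 − 2·72 = -327
Policy C (F := 129):
  G = 107
  F = 129
  P = -17 − 2·107 − 2·129 = -489
Comparing — Policy A: P=-439, Policy B: P=-327, Policy C: P=-489. Lowest is -489 (Policy C).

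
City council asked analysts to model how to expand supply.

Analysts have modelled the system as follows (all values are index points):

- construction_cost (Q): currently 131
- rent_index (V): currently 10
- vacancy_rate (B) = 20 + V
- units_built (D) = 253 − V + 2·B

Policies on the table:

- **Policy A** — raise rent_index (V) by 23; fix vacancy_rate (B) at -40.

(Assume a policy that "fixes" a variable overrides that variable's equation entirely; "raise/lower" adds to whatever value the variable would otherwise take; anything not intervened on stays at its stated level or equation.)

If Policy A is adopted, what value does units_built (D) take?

Policy A (V + 23, B := -40):
  V = 10 + 23 = 33
  B = -40
  D = 253 − 33 + 2·(-40) = 140

140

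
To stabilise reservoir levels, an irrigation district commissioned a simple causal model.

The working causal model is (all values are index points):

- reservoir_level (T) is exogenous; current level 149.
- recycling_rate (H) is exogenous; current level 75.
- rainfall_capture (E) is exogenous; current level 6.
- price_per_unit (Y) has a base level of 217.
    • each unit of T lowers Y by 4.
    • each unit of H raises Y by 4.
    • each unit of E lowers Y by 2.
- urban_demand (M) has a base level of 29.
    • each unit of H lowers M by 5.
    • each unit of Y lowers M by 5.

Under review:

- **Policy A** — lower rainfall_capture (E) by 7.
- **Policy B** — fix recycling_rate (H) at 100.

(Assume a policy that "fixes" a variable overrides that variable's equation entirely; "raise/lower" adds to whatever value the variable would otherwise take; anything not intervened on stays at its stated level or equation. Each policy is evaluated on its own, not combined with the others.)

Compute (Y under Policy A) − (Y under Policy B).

-86

Policy A (E − 7):
  T = 149
  H = 75
  E = 6 − 7 = -1
  Y = 217 − 4·149 + 4·75 − 2·(-1) = -77
Policy B (H := 100):
  T = 149
  H = 100
  E = 6
  Y = 217 − 4·149 + 4·100 − 2·6 = 9
Y: -77 − 9 = -86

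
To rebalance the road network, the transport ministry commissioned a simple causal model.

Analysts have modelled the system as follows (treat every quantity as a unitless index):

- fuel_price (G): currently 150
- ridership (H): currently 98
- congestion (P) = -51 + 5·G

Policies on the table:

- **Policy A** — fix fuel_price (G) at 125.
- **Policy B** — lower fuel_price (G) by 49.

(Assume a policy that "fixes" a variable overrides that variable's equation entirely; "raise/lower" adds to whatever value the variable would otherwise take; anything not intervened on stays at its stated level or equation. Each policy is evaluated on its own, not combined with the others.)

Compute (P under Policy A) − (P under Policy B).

Policy A (G := 125):
  G = 125
  P = -51 + 5·125 = 574
Policy B (G − 49):
  G = 150 − 49 = 101
  P = -51 + 5·101 = 454
P: 574 − 454 = 120

120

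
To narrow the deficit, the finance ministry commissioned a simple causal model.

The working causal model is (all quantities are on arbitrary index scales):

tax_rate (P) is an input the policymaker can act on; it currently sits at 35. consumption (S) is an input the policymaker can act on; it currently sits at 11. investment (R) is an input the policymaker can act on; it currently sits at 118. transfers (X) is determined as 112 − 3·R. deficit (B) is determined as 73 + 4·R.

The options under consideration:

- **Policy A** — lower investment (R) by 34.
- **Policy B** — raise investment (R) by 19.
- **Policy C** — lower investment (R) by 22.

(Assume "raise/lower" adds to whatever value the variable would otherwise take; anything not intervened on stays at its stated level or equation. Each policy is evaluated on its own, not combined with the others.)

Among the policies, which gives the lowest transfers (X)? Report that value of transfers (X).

Policy A (R − 34):
  R = 118 − 34 = 84
  X = 112 − 3·84 = -140
Policy B (R + 19):
  R = 118 + 19 = 137
  X = 112 − 3·137 = -299
Policy C (R − 22):
  R = 118 − 22 = 96
  X = 112 − 3·96 = -176
Comparing — Policy A: X=-140, Policy B: X=-299, Policy C: X=-176. Lowest is -299 (Policy B).

-299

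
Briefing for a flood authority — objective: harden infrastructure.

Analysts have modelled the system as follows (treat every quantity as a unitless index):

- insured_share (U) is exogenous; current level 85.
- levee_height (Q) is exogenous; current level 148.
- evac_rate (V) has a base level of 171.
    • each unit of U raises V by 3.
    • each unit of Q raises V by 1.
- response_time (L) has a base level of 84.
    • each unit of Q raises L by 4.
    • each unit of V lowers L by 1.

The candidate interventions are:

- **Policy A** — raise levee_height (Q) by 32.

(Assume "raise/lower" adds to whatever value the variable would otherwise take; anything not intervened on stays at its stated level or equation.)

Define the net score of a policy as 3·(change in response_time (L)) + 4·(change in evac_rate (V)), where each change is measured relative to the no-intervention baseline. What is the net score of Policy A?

Baseline:
  U = 85
  Q = 148
  V = 171 + 3·85 + 148 = 574
  L = 84 + 4·148 − 574 = 102
Policy A (Q + 32):
  U = 85
  Q = 148 + 32 = 180
  V = 171 + 3·85 + 180 = 606
  L = 84 + 4·180 − 606 = 198
ΔL = 198 − 102 = 96; ΔV = 606 − 574 = 32
Score = 3·96 + 4·32 = 416

416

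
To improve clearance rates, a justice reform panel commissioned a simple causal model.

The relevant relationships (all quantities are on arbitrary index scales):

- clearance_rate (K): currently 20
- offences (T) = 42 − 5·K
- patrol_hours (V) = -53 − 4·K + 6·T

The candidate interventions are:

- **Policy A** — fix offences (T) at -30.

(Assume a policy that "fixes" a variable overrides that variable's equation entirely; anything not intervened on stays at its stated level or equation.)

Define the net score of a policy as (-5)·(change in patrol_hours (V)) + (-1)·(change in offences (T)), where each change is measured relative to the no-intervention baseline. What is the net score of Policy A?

Baseline:
  K = 20
  T = 42 − 5·20 = -58
  V = -53 − 4·20 + 6·(-58) = -481
Policy A (T := -30):
  K = 20
  T = -30
  V = -53 − 4·20 + 6·(-30) = -313
ΔV = -313 − (-481) = 168; ΔT = -30 − (-58) = 28
Score = (-5)·168 + (-1)·28 = -868

-868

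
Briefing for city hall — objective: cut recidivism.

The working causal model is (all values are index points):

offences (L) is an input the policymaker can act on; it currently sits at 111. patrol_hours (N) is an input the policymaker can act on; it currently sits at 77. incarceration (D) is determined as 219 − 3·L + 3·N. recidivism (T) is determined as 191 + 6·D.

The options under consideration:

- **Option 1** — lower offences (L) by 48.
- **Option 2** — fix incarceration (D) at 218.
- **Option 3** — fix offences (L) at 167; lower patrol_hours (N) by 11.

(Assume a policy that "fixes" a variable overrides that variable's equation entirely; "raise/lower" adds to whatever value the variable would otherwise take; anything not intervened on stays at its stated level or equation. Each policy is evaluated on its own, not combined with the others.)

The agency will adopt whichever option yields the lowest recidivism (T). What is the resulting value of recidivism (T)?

-313

Option 1 (L − 48):
  L = 111 − 48 = 63
  N = 77
  D = 219 − 3·63 + 3·77 = 261
  T = 191 + 6·261 = 1757
Option 2 (D := 218):
  L = 111
  N = 77
  D = 218
  T = 191 + 6·218 = 1499
Option 3 (L := 167, N − 11):
  L = 167
  N = 77 − 11 = 66
  D = 219 − 3·167 + 3·66 = -84
  T = 191 + 6·(-84) = -313
Comparing — Option 1: T=1757, Option 2: T=1499, Option 3: T=-313. Lowest is -313 (Option 3).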